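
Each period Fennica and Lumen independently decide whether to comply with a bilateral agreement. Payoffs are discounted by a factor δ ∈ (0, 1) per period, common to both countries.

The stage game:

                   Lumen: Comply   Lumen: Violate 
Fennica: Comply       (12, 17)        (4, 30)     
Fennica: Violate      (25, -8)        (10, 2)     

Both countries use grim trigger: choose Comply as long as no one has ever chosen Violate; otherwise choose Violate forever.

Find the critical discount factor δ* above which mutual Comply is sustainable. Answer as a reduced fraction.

Fennica's threshold: (25−12)/(25−10) = 13/15.
Lumen's threshold: (30−17)/(30−2) = 13/28.
13/15 > 13/28, so Fennica binds and δ* = 13/15.

13/15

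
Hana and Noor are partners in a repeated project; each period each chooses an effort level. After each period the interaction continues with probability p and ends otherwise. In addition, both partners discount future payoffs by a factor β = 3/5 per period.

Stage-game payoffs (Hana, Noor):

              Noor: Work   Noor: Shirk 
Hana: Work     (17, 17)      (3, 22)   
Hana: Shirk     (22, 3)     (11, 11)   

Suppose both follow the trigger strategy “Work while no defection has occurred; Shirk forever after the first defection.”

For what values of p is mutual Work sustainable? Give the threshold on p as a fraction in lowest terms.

25/33

With continuation probability p and discount β, the effective per-period discount factor is βp.
Grim-trigger IC: βp ≥ (22−17)/(22−11) = 5/11.
So p ≥ (5/11)/(3/5) = 25/33.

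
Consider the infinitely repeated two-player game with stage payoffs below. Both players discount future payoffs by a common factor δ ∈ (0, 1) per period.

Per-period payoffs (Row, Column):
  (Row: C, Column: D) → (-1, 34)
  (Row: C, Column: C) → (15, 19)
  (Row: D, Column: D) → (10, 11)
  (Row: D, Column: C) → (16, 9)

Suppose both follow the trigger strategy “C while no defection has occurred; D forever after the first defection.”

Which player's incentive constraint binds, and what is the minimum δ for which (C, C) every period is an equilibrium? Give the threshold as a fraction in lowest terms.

Column; δ ≥ 15/23

For Row: deviation gain 16−15 = 1, per-period punishment loss 15−10 = 5. IC gives δ ≥ 1/6.
For Column: gain 15, loss 8 per period, so δ ≥ 15/23.
The tighter constraint is Column's, so cooperation needs δ ≥ 15/23.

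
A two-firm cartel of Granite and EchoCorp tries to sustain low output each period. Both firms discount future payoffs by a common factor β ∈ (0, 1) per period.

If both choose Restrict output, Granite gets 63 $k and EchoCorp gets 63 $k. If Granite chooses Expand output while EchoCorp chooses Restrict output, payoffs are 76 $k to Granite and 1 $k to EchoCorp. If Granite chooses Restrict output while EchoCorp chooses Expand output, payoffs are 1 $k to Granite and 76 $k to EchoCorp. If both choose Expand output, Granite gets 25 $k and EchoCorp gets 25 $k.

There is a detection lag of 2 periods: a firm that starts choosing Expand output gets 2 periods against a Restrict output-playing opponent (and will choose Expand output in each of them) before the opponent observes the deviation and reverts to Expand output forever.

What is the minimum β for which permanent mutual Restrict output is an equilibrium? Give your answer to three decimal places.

The best deviation is to choose Expand output for all 2 undetected periods, earning 76 each, then 25 forever once detected.
Deviation value: 76(1−β^2)/(1−β) + 25β^2/(1−β); cooperation value: 63/(1−β).
IC: 63 ≥ 76(1−β^2) + 25β^2 = 76 − 51β^2.
So β^2 ≥ 13/51, giving β ≥ (13/51)^(1/2) ≈ 0.505.

0.505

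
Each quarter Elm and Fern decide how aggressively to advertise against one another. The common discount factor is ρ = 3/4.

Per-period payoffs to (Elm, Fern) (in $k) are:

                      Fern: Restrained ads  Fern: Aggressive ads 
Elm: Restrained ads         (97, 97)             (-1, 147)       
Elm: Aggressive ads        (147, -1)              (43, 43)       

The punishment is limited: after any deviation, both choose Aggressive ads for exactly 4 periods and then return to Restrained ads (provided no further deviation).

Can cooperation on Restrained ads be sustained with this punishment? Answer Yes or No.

Yes

Comparing payoff streams over the 5 periods until play realigns: cooperate → 97(1+ρ+…+ρ^4); deviate → 147 + 43(ρ+…+ρ^4).
Cooperation is sustained iff (97−43)(ρ+…+ρ^4) ≥ 147−97.
ρ+…+ρ^4 = 3/4·(1−(3/4)^4)/(1−3/4) = 2.0508, and (147−97)/(97−43) = 0.9259.
2.0508 ≥ 0.9259, so cooperation is sustainable.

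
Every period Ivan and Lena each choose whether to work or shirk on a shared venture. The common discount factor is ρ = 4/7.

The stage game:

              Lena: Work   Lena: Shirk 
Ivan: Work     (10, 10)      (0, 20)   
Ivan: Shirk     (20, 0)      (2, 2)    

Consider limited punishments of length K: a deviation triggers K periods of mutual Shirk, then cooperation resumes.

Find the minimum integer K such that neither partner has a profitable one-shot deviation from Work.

5

IC: ρ(1−ρ^K)/(1−ρ) ≥ (20−10)/(10−2) = 5/4.
With ρ = 4/7: need 1 − ρ^K ≥ 5/4·(1−4/7)/(4/7), i.e. ρ^K ≤ 0.0625.
Since (4/7)^4 = 0.1066 and (4/7)^5 = 0.0609, the smallest such K is 5.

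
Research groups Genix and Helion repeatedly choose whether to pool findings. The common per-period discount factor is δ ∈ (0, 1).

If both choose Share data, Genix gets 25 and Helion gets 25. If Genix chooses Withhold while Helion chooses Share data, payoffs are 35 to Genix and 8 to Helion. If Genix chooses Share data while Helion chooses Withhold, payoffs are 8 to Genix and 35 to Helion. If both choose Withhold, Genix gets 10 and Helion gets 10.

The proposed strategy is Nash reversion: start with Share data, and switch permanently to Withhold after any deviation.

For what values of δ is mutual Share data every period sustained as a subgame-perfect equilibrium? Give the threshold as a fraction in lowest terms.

25/(1−δ) ≥ 35 + 10δ/(1−δ)
25 ≥ 35 − 25δ
δ ≥ 10/25 = 2/5.

2/5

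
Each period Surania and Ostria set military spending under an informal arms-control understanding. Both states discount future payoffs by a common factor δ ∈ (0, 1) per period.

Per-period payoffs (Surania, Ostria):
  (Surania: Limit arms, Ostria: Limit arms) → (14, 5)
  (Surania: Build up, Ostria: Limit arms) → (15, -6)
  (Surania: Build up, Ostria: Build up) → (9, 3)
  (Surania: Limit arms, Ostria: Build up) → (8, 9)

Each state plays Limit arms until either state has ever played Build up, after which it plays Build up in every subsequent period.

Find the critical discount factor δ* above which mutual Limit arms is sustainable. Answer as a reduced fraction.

Surania's threshold: (15−14)/(15−9) = 1/6.
Ostria's threshold: (9−5)/(9−3) = 2/3.
1/6 < 2/3, so Ostria binds and δ* = 2/3.

2/3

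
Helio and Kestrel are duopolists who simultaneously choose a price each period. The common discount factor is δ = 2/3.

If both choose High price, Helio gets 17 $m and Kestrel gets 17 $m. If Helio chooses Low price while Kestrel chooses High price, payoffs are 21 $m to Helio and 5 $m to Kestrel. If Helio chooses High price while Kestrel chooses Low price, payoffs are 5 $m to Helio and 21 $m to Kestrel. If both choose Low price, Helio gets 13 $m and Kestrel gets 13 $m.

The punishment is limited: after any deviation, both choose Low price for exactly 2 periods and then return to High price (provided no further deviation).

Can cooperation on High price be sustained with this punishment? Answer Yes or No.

IC: δ+…+δ^2 ≥ (21−17)/(17−13) = 1.
At δ = 2/3: partial sum = 1.1111 ≥ 1.0000. Cooperation sustainable.

Yes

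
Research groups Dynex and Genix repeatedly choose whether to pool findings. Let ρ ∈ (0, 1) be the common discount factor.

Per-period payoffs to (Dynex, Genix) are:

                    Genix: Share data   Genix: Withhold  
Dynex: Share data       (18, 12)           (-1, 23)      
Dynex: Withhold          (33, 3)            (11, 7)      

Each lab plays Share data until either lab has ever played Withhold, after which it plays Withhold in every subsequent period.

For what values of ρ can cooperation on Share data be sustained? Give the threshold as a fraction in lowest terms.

11/16

For Dynex: deviation gain 33−18 = 15, per-period punishment loss 18−11 = 7. IC gives ρ ≥ 15/22.
For Genix: gain 11, loss 5 per period, so ρ ≥ 11/16.
The tighter constraint is Genix's, so cooperation needs ρ ≥ 11/16.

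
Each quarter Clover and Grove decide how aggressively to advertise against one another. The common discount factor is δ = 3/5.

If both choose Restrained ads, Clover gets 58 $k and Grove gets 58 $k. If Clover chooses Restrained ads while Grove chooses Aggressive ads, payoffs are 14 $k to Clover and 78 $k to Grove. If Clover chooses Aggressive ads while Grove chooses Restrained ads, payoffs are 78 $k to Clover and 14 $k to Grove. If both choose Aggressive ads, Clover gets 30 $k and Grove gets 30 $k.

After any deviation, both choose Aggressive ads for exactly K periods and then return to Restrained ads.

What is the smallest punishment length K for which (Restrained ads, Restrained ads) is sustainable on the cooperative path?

2

IC: δ(1−δ^K)/(1−δ) ≥ (78−58)/(58−30) = 5/7.
With δ = 3/5: need 1 − δ^K ≥ 5/7·(1−3/5)/(3/5), i.e. δ^K ≤ 0.5238.
Since (3/5)^1 = 0.6000 and (3/5)^2 = 0.3600, the smallest such K is 2.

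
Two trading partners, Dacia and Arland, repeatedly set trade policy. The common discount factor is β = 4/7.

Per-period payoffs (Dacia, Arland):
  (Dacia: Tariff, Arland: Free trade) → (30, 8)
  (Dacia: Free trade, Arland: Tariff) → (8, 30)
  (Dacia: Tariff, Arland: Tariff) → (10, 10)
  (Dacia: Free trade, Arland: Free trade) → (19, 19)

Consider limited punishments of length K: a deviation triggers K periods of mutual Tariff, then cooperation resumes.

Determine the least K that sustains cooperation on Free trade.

5

No profitable deviation requires (19−10)(β+…+β^K) ≥ 30−19, i.e. β+…+β^K ≥ 11/9 ≈ 1.2222.
With β = 4/7, the partial sums are K=1: 0.5714, K=2: 0.8980, K=3: 1.0845, K=4: 1.1912, K=5: 1.2521.
K = 5 is the first length at which the sum reaches 1.2222.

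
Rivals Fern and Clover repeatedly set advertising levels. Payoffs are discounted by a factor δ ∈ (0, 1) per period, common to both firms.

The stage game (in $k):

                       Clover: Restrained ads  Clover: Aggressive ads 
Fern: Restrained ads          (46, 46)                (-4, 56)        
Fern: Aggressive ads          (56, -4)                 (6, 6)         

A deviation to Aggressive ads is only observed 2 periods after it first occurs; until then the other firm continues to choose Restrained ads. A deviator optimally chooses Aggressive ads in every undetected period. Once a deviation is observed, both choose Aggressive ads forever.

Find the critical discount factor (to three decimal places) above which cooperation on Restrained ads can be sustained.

0.447

The best deviation is to choose Aggressive ads for all 2 undetected periods, earning 56 each, then 6 forever once detected.
Deviation value: 56(1−δ^2)/(1−δ) + 6δ^2/(1−δ); cooperation value: 46/(1−δ).
IC: 46 ≥ 56(1−δ^2) + 6δ^2 = 56 − 50δ^2.
So δ^2 ≥ 10/50 = 1/5, giving δ ≥ (1/5)^(1/2) ≈ 0.447.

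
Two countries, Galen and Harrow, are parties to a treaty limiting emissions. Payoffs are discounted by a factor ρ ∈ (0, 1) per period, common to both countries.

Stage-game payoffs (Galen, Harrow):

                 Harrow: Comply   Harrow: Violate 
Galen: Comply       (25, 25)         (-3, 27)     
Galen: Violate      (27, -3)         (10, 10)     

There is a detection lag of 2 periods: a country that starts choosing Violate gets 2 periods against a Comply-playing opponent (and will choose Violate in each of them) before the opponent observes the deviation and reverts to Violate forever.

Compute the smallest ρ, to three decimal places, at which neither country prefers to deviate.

A deviator earns 27 for 2 periods, then 10 forever; cooperating earns 25 forever. Multiplying the IC by (1−ρ):
25 ≥ 27(1−ρ^2) + 10ρ^2, so 17·ρ^2 ≥ 2 and ρ^2 ≥ 2/17.
ρ ≥ (2/17)^(1/2) ≈ 0.343.

0.343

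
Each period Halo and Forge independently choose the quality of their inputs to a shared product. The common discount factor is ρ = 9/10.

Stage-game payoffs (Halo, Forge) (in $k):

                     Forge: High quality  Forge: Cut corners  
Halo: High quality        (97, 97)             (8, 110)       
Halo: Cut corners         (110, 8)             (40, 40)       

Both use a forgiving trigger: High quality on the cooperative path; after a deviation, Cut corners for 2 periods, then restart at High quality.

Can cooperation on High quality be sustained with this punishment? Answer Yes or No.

Comparing payoff streams over the 3 periods until play realigns: cooperate → 97(1+ρ+…+ρ^2); deviate → 110 + 40(ρ+…+ρ^2).
Cooperation is sustained iff (97−40)(ρ+…+ρ^2) ≥ 110−97.
ρ+…+ρ^2 = 9/10·(1−(9/10)^2)/(1−9/10) = 1.7100, and (110−97)/(97−40) = 0.2281.
1.7100 ≥ 0.2281, so cooperation is sustainable.

Yes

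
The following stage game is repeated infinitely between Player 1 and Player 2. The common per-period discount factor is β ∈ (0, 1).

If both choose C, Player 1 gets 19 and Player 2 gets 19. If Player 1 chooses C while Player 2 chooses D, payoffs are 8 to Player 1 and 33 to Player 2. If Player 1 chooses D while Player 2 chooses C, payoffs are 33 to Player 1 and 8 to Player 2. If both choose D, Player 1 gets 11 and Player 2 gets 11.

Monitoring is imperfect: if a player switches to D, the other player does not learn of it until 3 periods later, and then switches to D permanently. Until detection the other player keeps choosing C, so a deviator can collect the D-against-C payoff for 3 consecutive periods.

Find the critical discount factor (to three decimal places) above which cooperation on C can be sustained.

A deviator earns 33 for 3 periods, then 11 forever; cooperating earns 19 forever. Multiplying the IC by (1−β):
19 ≥ 33(1−β^3) + 11β^3, so 22·β^3 ≥ 14 and β^3 ≥ 7/11.
β ≥ (7/11)^(1/3) ≈ 0.860.

0.860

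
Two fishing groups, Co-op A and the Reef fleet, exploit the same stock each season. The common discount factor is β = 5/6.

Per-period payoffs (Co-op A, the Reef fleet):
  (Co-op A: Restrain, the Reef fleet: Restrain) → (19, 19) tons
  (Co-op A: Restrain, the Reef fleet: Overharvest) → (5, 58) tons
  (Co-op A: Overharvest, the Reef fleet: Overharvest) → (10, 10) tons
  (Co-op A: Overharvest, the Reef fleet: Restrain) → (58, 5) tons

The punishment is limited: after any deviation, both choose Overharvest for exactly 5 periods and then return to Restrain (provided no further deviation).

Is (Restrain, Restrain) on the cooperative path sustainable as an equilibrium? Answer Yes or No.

A one-shot deviation gives 58 now, then 10 for 5 periods, then back to 19.
Gain from deviating: (58−19) today; loss: (19−10) in each of the next 5 periods.
No-deviation condition: (19−10)(β+…+β^5) ≥ 58−19, i.e. β+…+β^5 ≥ 13/3.
At β = 5/6: β+…+β^5 = 2.9906 < 4.3333.
So cooperation is not sustainable.

No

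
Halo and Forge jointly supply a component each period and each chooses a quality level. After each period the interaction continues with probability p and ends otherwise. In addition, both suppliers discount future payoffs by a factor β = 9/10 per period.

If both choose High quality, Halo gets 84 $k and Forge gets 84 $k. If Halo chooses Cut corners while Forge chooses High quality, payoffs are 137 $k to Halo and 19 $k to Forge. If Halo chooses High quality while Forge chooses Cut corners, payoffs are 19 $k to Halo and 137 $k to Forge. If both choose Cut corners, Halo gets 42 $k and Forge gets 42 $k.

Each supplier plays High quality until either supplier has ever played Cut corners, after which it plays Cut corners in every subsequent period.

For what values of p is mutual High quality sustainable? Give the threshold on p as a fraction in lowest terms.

Expected continuation weight on next period's payoff is β·p = 9/10·p, which plays the role of the discount factor.
Cooperation requires 9/10·p ≥ (137−84)/(137−42) = 53/95, hence p ≥ 106/171.

106/171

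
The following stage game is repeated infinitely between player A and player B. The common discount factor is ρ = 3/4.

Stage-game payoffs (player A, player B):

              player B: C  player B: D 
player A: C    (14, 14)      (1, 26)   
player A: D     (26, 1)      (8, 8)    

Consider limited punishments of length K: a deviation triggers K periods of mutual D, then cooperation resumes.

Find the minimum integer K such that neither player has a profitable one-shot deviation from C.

Need Σ_{k=1}^{K} ρ^k ≥ (26−14)/(14−8) = 2.0000 at ρ = 3/4.
At K = 3 the sum is 1.7344 < 2.0000; at K = 4 it is 2.0508 ≥ 2.0000.
So the minimum punishment length is K = 4.

4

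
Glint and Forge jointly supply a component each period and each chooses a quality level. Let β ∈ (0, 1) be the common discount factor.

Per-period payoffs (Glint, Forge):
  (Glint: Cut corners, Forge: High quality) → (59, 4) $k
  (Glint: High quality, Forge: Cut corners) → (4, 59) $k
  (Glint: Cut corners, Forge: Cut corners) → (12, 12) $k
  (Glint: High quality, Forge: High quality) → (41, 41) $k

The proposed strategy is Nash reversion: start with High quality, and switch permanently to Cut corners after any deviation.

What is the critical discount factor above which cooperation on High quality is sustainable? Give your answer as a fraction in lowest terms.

18/47

Under grim trigger the critical discount factor is (T−C)/(T−P) with T = 59, C = 41, P = 12.
β* = (59−41)/(59−12) = 18/47.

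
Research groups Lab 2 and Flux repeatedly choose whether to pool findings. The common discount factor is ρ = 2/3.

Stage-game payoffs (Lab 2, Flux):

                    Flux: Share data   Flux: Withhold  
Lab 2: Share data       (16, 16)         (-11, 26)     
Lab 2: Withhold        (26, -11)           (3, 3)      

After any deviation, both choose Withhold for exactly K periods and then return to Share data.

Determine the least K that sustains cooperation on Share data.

Need Σ_{k=1}^{K} ρ^k ≥ (26−16)/(16−3) = 0.7692 at ρ = 2/3.
At K = 1 the sum is 0.6667 < 0.7692; at K = 2 it is 1.1111 ≥ 0.7692.
So the minimum punishment length is K = 2.

2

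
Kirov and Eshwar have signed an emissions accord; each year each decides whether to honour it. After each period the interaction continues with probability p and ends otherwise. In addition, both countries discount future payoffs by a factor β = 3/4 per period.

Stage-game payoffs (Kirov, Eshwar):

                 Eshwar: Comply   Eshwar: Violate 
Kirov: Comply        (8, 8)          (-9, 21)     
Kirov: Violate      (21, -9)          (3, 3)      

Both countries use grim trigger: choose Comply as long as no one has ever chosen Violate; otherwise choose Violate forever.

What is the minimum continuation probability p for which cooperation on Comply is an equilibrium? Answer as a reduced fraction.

26/27

With continuation probability p and discount β, the effective per-period discount factor is βp.
Grim-trigger IC: βp ≥ (21−8)/(21−3) = 13/18.
So p ≥ (13/18)/(3/4) = 26/27.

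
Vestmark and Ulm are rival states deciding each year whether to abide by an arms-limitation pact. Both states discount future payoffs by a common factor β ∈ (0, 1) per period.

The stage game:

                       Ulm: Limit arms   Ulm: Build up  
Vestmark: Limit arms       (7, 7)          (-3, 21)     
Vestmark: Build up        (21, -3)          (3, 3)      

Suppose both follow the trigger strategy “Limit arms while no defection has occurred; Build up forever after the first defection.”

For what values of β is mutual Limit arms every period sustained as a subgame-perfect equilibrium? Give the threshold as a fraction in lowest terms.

7/9

One-period gain from deviating is 21 − 7 = 14. The loss is 7 − 3 = 4 in every subsequent period, with present value 4·β/(1−β).
Deviation is unprofitable when 4·β/(1−β) ≥ 14, i.e. β/(1−β) ≥ 7/2.
Equivalently β ≥ 14/(14+4) = 7/9.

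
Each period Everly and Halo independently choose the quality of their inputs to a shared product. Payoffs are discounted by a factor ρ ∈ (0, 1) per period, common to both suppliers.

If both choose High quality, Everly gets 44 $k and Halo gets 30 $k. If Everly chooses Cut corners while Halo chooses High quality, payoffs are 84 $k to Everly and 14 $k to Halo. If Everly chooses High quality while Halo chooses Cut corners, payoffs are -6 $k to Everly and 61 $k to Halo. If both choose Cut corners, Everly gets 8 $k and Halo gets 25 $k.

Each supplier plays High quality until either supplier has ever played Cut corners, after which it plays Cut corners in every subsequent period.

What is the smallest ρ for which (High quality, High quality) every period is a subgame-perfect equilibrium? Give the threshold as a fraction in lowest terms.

Everly's threshold: (84−44)/(84−8) = 10/19.
Halo's threshold: (61−30)/(61−25) = 31/36.
10/19 < 31/36, so Halo binds and ρ* = 31/36.

31/36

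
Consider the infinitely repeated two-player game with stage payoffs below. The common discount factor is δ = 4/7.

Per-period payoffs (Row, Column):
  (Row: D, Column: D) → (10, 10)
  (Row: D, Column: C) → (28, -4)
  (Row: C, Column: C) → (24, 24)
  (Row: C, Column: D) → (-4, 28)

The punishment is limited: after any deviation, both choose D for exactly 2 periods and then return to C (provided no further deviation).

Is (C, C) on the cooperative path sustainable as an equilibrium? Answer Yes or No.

A one-shot deviation gives 28 now, then 10 for 2 periods, then back to 24.
Gain from deviating: (28−24) today; loss: (24−10) in each of the next 2 periods.
No-deviation condition: (24−10)(δ+…+δ^2) ≥ 28−24, i.e. δ+…+δ^2 ≥ 2/7.
At δ = 4/7: δ+…+δ^2 = 0.8980 ≥ 0.2857.
So cooperation is sustainable.

Yes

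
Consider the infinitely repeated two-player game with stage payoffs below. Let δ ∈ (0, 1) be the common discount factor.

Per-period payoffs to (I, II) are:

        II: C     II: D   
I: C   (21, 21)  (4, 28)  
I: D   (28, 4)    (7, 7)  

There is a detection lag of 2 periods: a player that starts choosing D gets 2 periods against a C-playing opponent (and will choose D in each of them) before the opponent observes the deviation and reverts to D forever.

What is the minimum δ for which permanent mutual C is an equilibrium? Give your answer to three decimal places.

A deviator earns 28 for 2 periods, then 7 forever; cooperating earns 21 forever. Multiplying the IC by (1−δ):
21 ≥ 28(1−δ^2) + 7δ^2, so 21·δ^2 ≥ 7 and δ^2 ≥ 1/3.
δ ≥ (1/3)^(1/2) ≈ 0.577.

0.577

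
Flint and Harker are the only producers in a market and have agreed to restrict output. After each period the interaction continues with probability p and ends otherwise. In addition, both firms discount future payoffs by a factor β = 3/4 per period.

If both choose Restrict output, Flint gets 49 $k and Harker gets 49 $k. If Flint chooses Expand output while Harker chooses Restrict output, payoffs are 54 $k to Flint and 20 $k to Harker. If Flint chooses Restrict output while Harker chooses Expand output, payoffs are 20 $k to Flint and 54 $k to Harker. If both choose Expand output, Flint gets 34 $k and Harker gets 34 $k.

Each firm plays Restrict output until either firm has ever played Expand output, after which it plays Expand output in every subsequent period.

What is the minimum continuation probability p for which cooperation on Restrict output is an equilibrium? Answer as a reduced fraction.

1/3

With continuation probability p and discount β, the effective per-period discount factor is βp.
Grim-trigger IC: βp ≥ (54−49)/(54−34) = 1/4.
So p ≥ (1/4)/(3/4) = 1/3.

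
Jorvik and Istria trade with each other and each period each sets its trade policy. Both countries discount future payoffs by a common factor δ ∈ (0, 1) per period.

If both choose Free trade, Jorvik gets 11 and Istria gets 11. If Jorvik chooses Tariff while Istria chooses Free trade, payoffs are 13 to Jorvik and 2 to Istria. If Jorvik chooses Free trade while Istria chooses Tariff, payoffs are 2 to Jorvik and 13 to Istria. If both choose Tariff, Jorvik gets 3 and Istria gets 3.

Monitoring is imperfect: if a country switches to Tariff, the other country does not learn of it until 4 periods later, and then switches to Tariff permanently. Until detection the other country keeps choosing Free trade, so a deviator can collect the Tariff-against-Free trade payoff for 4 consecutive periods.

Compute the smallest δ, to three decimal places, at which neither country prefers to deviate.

0.669

A deviator earns 13 for 4 periods, then 3 forever; cooperating earns 11 forever. Multiplying the IC by (1−δ):
11 ≥ 13(1−δ^4) + 3δ^4, so 10·δ^4 ≥ 2 and δ^4 ≥ 1/5.
δ ≥ (1/5)^(1/4) ≈ 0.669.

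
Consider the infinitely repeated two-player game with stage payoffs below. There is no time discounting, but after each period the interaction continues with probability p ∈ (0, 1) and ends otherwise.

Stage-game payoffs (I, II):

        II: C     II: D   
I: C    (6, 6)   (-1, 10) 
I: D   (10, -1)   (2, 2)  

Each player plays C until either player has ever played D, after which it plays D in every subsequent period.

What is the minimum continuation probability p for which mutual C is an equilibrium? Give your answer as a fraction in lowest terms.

Expected cooperation value is 6 + p·6 + p²·6 + … = 6/(1−p); deviation gives 10 + p·2/(1−p).
6 ≥ 10(1−p) + 2p ⇒ 8p ≥ 4 ⇒ p ≥ 4/8 = 1/2.

1/2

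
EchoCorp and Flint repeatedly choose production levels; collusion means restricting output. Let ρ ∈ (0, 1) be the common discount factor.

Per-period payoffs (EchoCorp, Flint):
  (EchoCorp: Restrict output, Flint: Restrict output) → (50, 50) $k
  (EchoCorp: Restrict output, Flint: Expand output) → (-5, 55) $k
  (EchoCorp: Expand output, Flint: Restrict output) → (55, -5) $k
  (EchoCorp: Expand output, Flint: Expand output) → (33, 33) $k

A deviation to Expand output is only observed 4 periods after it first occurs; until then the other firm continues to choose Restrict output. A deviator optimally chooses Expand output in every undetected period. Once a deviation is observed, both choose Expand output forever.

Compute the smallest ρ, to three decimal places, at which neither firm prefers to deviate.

0.690

Deviating for the 4 undetected periods gains 55−50 = 5 per period over cooperation, then loses 50−33 = 17 per period forever once punishment starts.
Gain: 5(1 + ρ + … + ρ^3); loss: 17·ρ^4/(1−ρ).
No profitable deviation ⇔ 5(1−ρ^4) ≤ 17·ρ^4, i.e. ρ^4 ≥ 5/(5+17) = 5/22.
Hence ρ ≥ (5/22)^(1/4) ≈ 0.690.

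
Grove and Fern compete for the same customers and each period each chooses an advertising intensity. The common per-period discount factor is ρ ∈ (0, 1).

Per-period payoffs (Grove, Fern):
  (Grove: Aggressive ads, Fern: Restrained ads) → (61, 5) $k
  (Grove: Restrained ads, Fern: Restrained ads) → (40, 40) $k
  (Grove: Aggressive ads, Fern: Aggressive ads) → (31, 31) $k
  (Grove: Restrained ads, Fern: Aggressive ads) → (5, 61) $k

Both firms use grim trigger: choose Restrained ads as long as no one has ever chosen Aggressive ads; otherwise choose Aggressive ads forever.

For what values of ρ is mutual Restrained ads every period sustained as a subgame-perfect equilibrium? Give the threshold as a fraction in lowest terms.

7/10

Under grim trigger the critical discount factor is (T−C)/(T−P) with T = 61, C = 40, P = 31.
ρ* = (61−40)/(61−31) = 21/30 = 7/10.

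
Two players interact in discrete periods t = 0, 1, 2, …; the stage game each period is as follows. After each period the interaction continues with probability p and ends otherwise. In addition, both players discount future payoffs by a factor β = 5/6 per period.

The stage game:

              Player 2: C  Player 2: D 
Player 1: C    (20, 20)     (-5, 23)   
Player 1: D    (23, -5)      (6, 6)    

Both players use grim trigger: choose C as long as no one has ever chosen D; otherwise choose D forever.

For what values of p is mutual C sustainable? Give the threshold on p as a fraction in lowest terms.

18/85

With continuation probability p and discount β, the effective per-period discount factor is βp.
Grim-trigger IC: βp ≥ (23−20)/(23−6) = 3/17.
So p ≥ (3/17)/(5/6) = 18/85.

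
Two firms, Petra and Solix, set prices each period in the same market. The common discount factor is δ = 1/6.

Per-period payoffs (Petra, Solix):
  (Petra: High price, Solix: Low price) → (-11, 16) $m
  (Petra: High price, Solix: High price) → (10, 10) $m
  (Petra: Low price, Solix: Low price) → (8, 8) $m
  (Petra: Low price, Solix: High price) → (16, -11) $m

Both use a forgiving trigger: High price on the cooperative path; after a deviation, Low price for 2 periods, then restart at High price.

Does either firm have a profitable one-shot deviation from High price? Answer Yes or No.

Yes

IC: δ+…+δ^2 ≥ (16−10)/(10−8) = 3.
At δ = 1/6: partial sum = 0.1944 < 3.0000. Cooperation not sustainable.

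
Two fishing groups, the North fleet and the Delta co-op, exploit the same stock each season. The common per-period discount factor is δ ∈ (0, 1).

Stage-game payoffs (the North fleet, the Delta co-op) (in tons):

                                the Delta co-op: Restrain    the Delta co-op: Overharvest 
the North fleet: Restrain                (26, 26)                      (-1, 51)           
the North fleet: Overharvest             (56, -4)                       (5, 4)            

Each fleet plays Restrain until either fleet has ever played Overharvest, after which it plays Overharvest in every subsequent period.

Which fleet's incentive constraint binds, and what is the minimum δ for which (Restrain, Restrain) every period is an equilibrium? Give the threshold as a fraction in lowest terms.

the North fleet's threshold: (56−26)/(56−5) = 10/17.
the Delta co-op's threshold: (51−26)/(51−4) = 25/47.
10/17 > 25/47, so the North fleet binds and δ* = 10/17.

the North fleet; δ ≥ 10/17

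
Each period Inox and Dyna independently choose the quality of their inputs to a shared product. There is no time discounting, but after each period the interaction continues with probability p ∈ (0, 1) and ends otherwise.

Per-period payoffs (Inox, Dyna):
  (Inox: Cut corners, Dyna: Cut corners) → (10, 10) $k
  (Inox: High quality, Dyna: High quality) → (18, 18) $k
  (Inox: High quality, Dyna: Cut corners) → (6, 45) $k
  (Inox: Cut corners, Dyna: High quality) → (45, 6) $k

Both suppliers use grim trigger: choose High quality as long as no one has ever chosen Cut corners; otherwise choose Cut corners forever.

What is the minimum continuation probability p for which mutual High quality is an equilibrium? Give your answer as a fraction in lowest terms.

27/35

Expected cooperation value is 18 + p·18 + p²·18 + … = 18/(1−p); deviation gives 45 + p·10/(1−p).
18 ≥ 45(1−p) + 10p ⇒ 35p ≥ 27 ⇒ p ≥ 27/35.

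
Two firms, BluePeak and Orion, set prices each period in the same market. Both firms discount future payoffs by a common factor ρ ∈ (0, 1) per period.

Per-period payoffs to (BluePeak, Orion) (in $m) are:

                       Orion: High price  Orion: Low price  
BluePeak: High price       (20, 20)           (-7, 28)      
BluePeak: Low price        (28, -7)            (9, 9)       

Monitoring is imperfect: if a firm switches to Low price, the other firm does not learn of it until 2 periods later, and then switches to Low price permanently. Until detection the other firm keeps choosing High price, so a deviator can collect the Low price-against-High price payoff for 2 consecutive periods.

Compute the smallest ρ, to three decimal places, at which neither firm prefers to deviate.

The best deviation is to choose Low price for all 2 undetected periods, earning 28 each, then 9 forever once detected.
Deviation value: 28(1−ρ^2)/(1−ρ) + 9ρ^2/(1−ρ); cooperation value: 20/(1−ρ).
IC: 20 ≥ 28(1−ρ^2) + 9ρ^2 = 28 − 19ρ^2.
So ρ^2 ≥ 8/19, giving ρ ≥ (8/19)^(1/2) ≈ 0.649.

0.649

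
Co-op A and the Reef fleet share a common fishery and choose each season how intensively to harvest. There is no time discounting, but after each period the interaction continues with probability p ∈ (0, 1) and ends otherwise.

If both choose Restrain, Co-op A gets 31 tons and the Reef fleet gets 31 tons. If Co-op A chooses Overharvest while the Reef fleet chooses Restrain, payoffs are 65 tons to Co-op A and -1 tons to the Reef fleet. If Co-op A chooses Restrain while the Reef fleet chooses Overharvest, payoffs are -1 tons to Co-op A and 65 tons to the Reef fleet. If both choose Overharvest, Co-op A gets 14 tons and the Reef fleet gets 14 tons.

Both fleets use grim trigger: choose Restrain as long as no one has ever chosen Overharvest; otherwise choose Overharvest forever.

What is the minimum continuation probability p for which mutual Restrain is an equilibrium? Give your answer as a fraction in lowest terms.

2/3

With no time discounting, the continuation probability p plays the role of the discount factor.
Grim-trigger IC: 31/(1−p) ≥ 65 + 14p/(1−p) ⇒ p ≥ (65−31)/(65−14) = 2/3.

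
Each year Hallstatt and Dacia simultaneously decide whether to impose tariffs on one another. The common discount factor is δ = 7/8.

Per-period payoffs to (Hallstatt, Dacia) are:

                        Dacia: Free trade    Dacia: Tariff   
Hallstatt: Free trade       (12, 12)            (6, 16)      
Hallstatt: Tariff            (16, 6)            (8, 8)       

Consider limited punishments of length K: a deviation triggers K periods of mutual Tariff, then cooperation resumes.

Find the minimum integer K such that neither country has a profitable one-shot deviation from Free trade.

Need Σ_{k=1}^{K} δ^k ≥ (16−12)/(12−8) = 1.0000 at δ = 7/8.
At K = 1 the sum is 0.8750 < 1.0000; at K = 2 it is 1.6406 ≥ 1.0000.
So the minimum punishment length is K = 2.

2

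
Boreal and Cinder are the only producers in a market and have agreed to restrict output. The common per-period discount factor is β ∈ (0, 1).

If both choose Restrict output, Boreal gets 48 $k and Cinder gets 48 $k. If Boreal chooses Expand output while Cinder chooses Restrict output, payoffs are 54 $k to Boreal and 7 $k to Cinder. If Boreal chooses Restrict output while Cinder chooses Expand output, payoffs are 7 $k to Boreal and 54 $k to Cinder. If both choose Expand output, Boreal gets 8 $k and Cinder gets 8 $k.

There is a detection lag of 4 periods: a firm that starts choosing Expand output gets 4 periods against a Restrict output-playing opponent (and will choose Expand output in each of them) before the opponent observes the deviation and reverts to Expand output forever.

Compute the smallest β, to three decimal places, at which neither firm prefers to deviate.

0.601

The best deviation is to choose Expand output for all 4 undetected periods, earning 54 each, then 8 forever once detected.
Deviation value: 54(1−β^4)/(1−β) + 8β^4/(1−β); cooperation value: 48/(1−β).
IC: 48 ≥ 54(1−β^4) + 8β^4 = 54 − 46β^4.
So β^4 ≥ 6/46 = 3/23, giving β ≥ (3/23)^(1/4) ≈ 0.601.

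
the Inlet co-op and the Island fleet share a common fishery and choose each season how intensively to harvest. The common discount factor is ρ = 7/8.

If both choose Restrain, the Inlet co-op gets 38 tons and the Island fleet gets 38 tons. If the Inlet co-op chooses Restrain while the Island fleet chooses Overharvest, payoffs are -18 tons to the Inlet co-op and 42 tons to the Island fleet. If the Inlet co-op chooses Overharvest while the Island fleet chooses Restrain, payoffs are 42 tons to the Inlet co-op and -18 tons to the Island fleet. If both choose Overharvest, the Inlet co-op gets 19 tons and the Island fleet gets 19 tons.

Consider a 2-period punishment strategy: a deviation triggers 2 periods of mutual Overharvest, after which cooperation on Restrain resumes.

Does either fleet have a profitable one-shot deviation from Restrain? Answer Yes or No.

No

Comparing payoff streams over the 3 periods until play realigns: cooperate → 38(1+ρ+…+ρ^2); deviate → 42 + 19(ρ+…+ρ^2).
Cooperation is sustained iff (38−19)(ρ+…+ρ^2) ≥ 42−38.
ρ+…+ρ^2 = 7/8·(1−(7/8)^2)/(1−7/8) = 1.6406, and (42−38)/(38−19) = 0.2105.
1.6406 ≥ 0.2105, so cooperation is sustainable.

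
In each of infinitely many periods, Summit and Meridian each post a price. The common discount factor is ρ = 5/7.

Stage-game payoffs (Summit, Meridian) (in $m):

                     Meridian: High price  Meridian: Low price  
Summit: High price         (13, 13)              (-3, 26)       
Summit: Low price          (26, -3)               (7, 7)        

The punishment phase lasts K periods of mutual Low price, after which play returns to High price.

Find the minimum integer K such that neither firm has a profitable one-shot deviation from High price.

Need Σ_{k=1}^{K} ρ^k ≥ (26−13)/(13−7) = 2.1667 at ρ = 5/7.
At K = 5 the sum is 2.0352 < 2.1667; at K = 6 it is 2.1680 ≥ 2.1667.
So the minimum punishment length is K = 6.

6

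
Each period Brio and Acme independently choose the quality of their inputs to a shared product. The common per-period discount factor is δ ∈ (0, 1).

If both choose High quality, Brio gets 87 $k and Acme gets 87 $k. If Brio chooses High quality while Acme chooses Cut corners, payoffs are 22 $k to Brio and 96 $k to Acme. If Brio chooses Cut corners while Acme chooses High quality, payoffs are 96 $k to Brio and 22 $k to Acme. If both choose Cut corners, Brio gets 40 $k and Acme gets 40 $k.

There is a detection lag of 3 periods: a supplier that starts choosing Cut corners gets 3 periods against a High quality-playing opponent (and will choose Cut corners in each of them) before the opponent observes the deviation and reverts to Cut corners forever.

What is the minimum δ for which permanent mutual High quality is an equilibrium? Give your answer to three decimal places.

A deviator earns 96 for 3 periods, then 40 forever; cooperating earns 87 forever. Multiplying the IC by (1−δ):
87 ≥ 96(1−δ^3) + 40δ^3, so 56·δ^3 ≥ 9 and δ^3 ≥ 9/56.
δ ≥ (9/56)^(1/3) ≈ 0.544.

0.544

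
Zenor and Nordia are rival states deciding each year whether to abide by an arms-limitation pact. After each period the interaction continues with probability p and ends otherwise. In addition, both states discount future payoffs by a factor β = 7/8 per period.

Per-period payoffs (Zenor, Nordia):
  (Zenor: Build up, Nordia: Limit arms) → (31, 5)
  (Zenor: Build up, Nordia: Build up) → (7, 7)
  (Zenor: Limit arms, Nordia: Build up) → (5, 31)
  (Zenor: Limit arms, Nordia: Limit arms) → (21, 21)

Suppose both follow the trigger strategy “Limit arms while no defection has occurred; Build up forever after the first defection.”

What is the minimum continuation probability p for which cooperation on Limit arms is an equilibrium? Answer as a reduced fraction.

With continuation probability p and discount β, the effective per-period discount factor is βp.
Grim-trigger IC: βp ≥ (31−21)/(31−7) = 5/12.
So p ≥ (5/12)/(7/8) = 10/21.

10/21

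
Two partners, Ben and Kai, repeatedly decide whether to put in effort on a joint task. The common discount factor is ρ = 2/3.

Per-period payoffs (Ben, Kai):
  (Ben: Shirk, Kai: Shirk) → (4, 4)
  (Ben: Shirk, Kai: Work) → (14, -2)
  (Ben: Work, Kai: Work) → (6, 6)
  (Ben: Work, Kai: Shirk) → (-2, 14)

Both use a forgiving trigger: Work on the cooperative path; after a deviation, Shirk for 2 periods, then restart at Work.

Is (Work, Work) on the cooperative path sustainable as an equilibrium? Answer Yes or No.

No

A one-shot deviation gives 14 now, then 4 for 2 periods, then back to 6.
Gain from deviating: (14−6) today; loss: (6−4) in each of the next 2 periods.
No-deviation condition: (6−4)(ρ+…+ρ^2) ≥ 14−6, i.e. ρ+…+ρ^2 ≥ 4.
At ρ = 2/3: ρ+…+ρ^2 = 1.1111 < 4.0000.
So cooperation is not sustainable.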